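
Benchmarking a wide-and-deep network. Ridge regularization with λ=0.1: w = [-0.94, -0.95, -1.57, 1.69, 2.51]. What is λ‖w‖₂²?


‖w‖₂² = (-0.94)² + (-0.95)² + (-1.57)² + (1.69)² + (2.51)²
     = 0.8836 + 0.9025 + 2.4649 + 2.8561 + 6.3001
     = 13.4072
λ·‖w‖₂² = 0.1·13.4072 = 1.34072

1.34072


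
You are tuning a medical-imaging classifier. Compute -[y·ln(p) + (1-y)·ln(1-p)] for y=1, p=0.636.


BCE = -[y·ln(p) + (1-y)·ln(1-p)]
= -1·ln(0.636) - 0
= -ln(0.636) = 0.4526

0.4526


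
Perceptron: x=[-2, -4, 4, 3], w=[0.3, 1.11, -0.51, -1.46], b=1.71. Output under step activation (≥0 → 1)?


z = (-2)·(0.3) + (-4)·(1.11) + (4)·(-0.51) + (3)·(-1.46) + 1.71
  = -9.75
step(z) = 0 (z<0)

0


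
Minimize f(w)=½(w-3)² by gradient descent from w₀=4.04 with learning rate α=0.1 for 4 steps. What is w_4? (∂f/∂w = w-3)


step 1: grad = 4.04-3 = 1.04; w = 4.04 - 0.1·(1.04) = 3.936
step 2: grad = 3.936-3 = 0.936; w = 3.936 - 0.1·(0.936) = 3.8424
step 3: grad = 3.8424-3 = 0.8424; w = 3.8424 - 0.1·(0.8424) = 3.75816
step 4: grad = 3.75816-3 = 0.75816; w = 3.75816 - 0.1·(0.75816) = 3.682344

3.682344


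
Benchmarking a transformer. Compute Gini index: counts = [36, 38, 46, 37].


Probabilities: [36/157, 38/157, 46/157, 37/157] ≈ [0.2293, 0.242, 0.293, 0.2357]
Σpᵢ² = (1296 + 1444 + 2116 + 1369)/157² = 6225/24649
Gini = 1 - Σpᵢ² = 1 - 6225/24649 = 0.7475

0.7475


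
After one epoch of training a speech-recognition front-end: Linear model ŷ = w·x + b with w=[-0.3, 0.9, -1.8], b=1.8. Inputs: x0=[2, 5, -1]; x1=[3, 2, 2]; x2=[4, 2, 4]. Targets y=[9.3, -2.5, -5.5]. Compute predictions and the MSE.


ŷ0 = (-0.3)·(2) + (0.9)·(5) + (-1.8)·(-1) + 1.8 = 7.5
ŷ1 = (-0.3)·(3) + (0.9)·(2) + (-1.8)·(2) + 1.8 = -0.9
ŷ2 = (-0.3)·(4) + (0.9)·(2) + (-1.8)·(4) + 1.8 = -4.8
errors² = [3.24, 2.56, 0.49]
MSE = 6.2900/3 = 2.0967

2.0967


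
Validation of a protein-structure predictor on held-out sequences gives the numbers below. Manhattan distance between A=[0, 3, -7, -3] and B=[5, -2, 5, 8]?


d = |0-5| + |3+ 2| + |-7-5| + |-3-8|
  = 5 + 5 + 12 + 11
  = 33

33


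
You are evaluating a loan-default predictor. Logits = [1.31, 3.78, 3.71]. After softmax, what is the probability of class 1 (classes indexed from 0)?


Exponentials: e^1.31=3.7062, e^3.78=43.816, e^3.71=40.8538
Sum = 88.376
Softmax = [0.0419, 0.4958, 0.4623]
p[1] = 43.816/88.376 = 0.4958

0.4958


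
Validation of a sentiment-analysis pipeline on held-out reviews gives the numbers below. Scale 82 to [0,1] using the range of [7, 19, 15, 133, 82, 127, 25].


min=7, max=133
(82-7)/(133-7) = 75/126 = 0.5952

0.5952


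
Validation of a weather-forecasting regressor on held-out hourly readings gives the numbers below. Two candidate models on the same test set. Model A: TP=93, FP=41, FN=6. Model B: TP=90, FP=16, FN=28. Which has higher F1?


Model A: P=93/134=0.694, R=93/99=0.9394, F1=2PR/(P+R)=2TP/(2TP+FP+FN)=186/233=0.7983
Model B: P=90/106=0.8491, R=90/118=0.7627, F1=2PR/(P+R)=2TP/(2TP+FP+FN)=180/224=0.8036
0.7983 < 0.8036 → Model B

Model B


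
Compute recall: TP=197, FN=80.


Recall = TP/(TP+FN)
= 197/(197+80)
= 197/277 = 71.12%

71.12%


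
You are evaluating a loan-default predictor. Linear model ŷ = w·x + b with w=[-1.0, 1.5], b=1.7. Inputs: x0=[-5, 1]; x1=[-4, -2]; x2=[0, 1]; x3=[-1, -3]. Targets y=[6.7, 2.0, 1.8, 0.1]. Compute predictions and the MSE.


ŷ0 = (-1.0)·(-5) + (1.5)·(1) + 1.7 = 8.2
ŷ1 = (-1.0)·(-4) + (1.5)·(-2) + 1.7 = 2.7
ŷ2 = (-1.0)·(0) + (1.5)·(1) + 1.7 = 3.2
ŷ3 = (-1.0)·(-1) + (1.5)·(-3) + 1.7 = -1.8
errors² = [2.25, 0.49, 1.96, 3.61]
MSE = 8.3100/4 = 2.0775

2.0775


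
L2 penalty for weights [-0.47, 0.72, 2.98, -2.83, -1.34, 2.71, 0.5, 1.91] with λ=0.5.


‖w‖₂² = (-0.47)² + (0.72)² + (2.98)² + (-2.83)² + (-1.34)² + (2.71)² + (0.5)² + (1.91)²
     = 0.2209 + 0.5184 + 8.8804 + 8.0089 + 1.7956 + 7.3441 + 0.25 + 3.6481
     = 30.6664
λ·‖w‖₂² = 0.5·30.6664 = 15.3332

15.3332


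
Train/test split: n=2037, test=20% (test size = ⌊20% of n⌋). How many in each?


Test = ⌊2037·20/100⌋ = 407
Train = 2037 - 407 = 1630

Train: 1630, Test: 407


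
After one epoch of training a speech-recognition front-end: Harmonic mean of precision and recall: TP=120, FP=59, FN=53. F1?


Precision = 120/179 = 0.6704
Recall = 120/173 = 0.6936
F1 = 2·P·R/(P+R) = 2·TP/(2·TP+FP+FN) = 240/(240+59+53) = 240/352 = 0.6818

0.6818


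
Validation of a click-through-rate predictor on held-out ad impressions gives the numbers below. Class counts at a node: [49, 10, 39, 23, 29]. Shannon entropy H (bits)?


Probabilities: [49/150, 10/150, 39/150, 23/150, 29/150] ≈ [0.3267, 0.0667, 0.26, 0.1533, 0.1933]
H = -((49/150)·log₂(49/150) + (10/150)·log₂(10/150) + (39/150)·log₂(39/150) + (23/150)·log₂(23/150) + (29/150)·log₂(29/150))
  = 2.1662 bits

2.1662 bits


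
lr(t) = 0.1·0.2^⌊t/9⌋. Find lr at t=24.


n_drops = ⌊24/9⌋ = 2
lr = 0.1·0.2^2 = 0.1·0.04 = 0.004

0.004


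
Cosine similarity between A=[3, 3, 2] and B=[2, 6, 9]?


A·B = 3·2 + 3·6 + 2·9 = 42
‖A‖ = √22 = 4.6904, ‖B‖ = √121 = 11
cos = 42/(√22·√121) = 42/√2662 = 0.814

0.814


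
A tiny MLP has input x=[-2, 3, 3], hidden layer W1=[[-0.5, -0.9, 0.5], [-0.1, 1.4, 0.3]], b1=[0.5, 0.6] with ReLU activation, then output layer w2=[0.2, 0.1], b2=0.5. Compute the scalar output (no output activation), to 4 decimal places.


z1[0] = (-0.5)·(-2) + (-0.9)·(3) + (0.5)·(3) + 0.5 = 0.3
z1[1] = (-0.1)·(-2) + (1.4)·(3) + (0.3)·(3) + 0.6 = 5.9
h = ReLU(z1) = [0.3, 5.9]
output = (0.2)·(0.3) + (0.1)·(5.9) + 0.5 = 1.15

1.15


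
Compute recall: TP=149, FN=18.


Recall = TP/(TP+FN)
= 149/(149+18)
= 149/167 = 89.22%

89.22%


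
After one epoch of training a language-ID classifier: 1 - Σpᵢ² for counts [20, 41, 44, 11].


Probabilities: [20/116, 41/116, 44/116, 11/116] ≈ [0.1724, 0.3534, 0.3793, 0.0948]
Σpᵢ² = (400 + 1681 + 1936 + 121)/116² = 4138/13456
Gini = 1 - Σpᵢ² = 1 - 4138/13456 = 0.6925

0.6925


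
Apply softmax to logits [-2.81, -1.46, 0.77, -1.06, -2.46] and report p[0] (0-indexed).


Exponentials: e^-2.81=0.0602, e^-1.46=0.2322, e^0.77=2.1598, e^-1.06=0.3465, e^-2.46=0.0854
Sum = 2.8841
Softmax = [0.0209, 0.0805, 0.7489, 0.1201, 0.0296]
p[0] = 0.0602/2.8841 = 0.0209

0.0209


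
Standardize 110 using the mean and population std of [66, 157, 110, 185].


μ = 129.5, σ = 45.412
z = (110 - 129.5)/45.412 = -0.4294

-0.4294


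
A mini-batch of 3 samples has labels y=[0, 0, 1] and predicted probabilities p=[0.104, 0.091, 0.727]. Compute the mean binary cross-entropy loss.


L[0] = -ln(1-0.104) = -ln(0.896) = 0.1098
L[1] = -ln(1-0.091) = -ln(0.909) = 0.0954
L[2] = -ln(0.727) = 0.3188
mean = (0.1098 + 0.0954 + 0.3188)/3 = 0.1747

0.1747


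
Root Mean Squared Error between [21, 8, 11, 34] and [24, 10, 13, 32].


MSE = 21/4 = 5.25
RMSE = √(21/4) = 2.2913

2.2913


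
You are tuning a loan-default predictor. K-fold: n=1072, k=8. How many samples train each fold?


Fold size = 1072/8 = 134
Training per fold = 1072 - 134 = 938

938


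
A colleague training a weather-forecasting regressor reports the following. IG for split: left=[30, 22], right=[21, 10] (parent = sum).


Parent = [51, 32], H_parent = 0.9619
H_left = 0.9829 (n=52), H_right = 0.9072 (n=31)
H_children = (52/83)·0.9829 + (31/83)·0.9072 = 0.9546
IG = 0.9619 - 0.9546 = 0.0073

0.0073


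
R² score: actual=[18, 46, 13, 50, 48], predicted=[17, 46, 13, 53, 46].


ȳ = 35
SS_res = Σ(y-ŷ)² = 14
SS_tot = Σ(y-ȳ)² = 1288
R² = 1 - SS_res/SS_tot = 1 - 0.0109 = 0.9891

0.9891


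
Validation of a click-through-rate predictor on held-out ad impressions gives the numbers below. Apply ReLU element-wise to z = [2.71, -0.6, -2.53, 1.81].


ReLU(2.71) = max(0, 2.71) = 2.71
ReLU(-0.6) = max(0, -0.6) = 0.0
ReLU(-2.53) = max(0, -2.53) = 0.0
ReLU(1.81) = max(0, 1.81) = 1.81
result = [2.71, 0.0, 0.0, 1.81]

[2.71, 0.0, 0.0, 1.81]


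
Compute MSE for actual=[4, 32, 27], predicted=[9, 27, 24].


Squared errors: (4-9)²=25, (32-27)²=25, (27-24)²=9
Sum = 59
MSE = 59/3 = 59/3

59/3


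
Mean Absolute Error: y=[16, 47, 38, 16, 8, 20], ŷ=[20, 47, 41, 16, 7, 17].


Absolute errors: |16-20|=4, |47-47|=0, |38-41|=3, |16-16|=0, |8-7|=1, |20-17|=3
Sum = 11
MAE = 11/6 = 11/6

11/6


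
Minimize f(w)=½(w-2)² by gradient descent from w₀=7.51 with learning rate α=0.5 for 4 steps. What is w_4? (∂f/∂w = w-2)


step 1: grad = 7.51-2 = 5.51; w = 7.51 - 0.5·(5.51) = 4.755
step 2: grad = 4.755-2 = 2.755; w = 4.755 - 0.5·(2.755) = 3.3775
step 3: grad = 3.3775-2 = 1.3775; w = 3.3775 - 0.5·(1.3775) = 2.68875
step 4: grad = 2.68875-2 = 0.68875; w = 2.68875 - 0.5·(0.68875) = 2.344375

2.344375


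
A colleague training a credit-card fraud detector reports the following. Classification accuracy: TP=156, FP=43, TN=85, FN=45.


Accuracy = (TP+TN)/(TP+TN+FP+FN)
= (156+85)/(329)
= 241/329 = 73.25%

73.25%


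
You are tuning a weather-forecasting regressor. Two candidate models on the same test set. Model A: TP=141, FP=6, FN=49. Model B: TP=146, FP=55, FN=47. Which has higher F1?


Model A: P=141/147=0.9592, R=141/190=0.7421, F1=2PR/(P+R)=2TP/(2TP+FP+FN)=282/337=0.8368
Model B: P=146/201=0.7264, R=146/193=0.7565, F1=2PR/(P+R)=2TP/(2TP+FP+FN)=292/394=0.7411
0.8368 > 0.7411 → Model A

Model A


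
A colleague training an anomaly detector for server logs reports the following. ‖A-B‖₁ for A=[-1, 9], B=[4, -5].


d = |-1-4| + |9+ 5|
  = 5 + 14
  = 19

19


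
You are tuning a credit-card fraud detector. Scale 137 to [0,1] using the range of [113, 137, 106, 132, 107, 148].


min=106, max=148
(137-106)/(148-106) = 31/42 = 0.7381

0.7381


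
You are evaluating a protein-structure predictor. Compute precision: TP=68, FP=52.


Precision = TP/(TP+FP)
= 68/(68+52)
= 68/120 = 56.67%

56.67%


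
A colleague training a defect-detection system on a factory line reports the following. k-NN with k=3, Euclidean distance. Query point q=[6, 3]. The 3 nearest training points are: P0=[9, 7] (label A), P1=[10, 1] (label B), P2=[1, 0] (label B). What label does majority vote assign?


d(q,P0) = 5.0  (label A)
d(q,P1) = 4.4721  (label B)
d(q,P2) = 5.831  (label B)
Votes: A=1, B=2
Majority → B

B


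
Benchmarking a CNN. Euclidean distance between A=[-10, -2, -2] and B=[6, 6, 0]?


d = √((-10-6)² + (-2-6)² + (-2-0)²)
  = √(256 + 64 + 4)
  = √324 = 18.0

18.0


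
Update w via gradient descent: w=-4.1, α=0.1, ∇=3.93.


w_new = w - α·∇
= -4.1 - 0.1·3.93
= -4.1 - 0.393
= -4.493

-4.493


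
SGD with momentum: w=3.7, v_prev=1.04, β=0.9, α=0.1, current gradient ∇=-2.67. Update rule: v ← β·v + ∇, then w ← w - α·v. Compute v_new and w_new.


v_new = 0.9·1.04 - 2.67 = 0.936 - 2.67 = -1.734
w_new = 3.7 - 0.1·-1.734 = 3.7 + 0.1734 = 3.8734

v_new=-1.734, w_new=3.8734


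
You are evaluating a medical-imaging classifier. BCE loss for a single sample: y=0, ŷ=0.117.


BCE = -[y·ln(p) + (1-y)·ln(1-p)]
= -0 - 1·ln(1-0.117)
= -ln(0.883) = 0.1244

0.1244


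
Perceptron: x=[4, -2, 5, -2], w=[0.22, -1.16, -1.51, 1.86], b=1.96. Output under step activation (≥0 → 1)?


z = (4)·(0.22) + (-2)·(-1.16) + (5)·(-1.51) + (-2)·(1.86) + 1.96
  = -6.11
step(z) = 0 (z<0)

0


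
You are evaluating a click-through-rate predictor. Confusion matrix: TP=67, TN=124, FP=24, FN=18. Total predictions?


Total = TP + TN + FP + FN
= 67 + 124 + 24 + 18
= 233
(Predicted positive: 91, predicted negative: 142)

233


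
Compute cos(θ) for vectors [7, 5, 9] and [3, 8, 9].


A·B = 7·3 + 5·8 + 9·9 = 142
‖A‖ = √155 = 12.4499, ‖B‖ = √154 = 12.4097
cos = 142/(√155·√154) = 142/√23870 = 0.9191

0.9191


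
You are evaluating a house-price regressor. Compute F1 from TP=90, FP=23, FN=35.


Precision = 90/113 = 0.7965
Recall = 90/125 = 0.72
F1 = 2·P·R/(P+R) = 2·TP/(2·TP+FP+FN) = 180/(180+23+35) = 180/238 = 0.7563

0.7563


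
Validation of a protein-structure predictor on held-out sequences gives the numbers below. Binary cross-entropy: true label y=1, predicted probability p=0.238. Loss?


BCE = -[y·ln(p) + (1-y)·ln(1-p)]
= -1·ln(0.238) - 0
= -ln(0.238) = 1.4355

1.4355


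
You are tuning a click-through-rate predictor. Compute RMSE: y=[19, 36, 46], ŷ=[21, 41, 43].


MSE = 38/3 = 12.6667
RMSE = √(38/3) = 3.559

3.559


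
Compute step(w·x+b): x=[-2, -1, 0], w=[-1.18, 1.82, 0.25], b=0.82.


z = (-2)·(-1.18) + (-1)·(1.82) + (0)·(0.25) + 0.82
  = 1.36
step(z) = 1 (z≥0)

1


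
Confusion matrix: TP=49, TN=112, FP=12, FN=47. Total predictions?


Total = TP + TN + FP + FN
= 49 + 112 + 12 + 47
= 220
(Predicted positive: 61, predicted negative: 159)

220


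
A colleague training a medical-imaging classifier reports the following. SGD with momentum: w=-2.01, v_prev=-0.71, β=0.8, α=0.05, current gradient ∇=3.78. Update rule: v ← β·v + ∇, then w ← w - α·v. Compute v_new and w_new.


v_new = 0.8·-0.71 + 3.78 = -0.568 + 3.78 = 3.212
w_new = -2.01 - 0.05·3.212 = -2.01 - 0.1606 = -2.1706

v_new=3.212, w_new=-2.1706


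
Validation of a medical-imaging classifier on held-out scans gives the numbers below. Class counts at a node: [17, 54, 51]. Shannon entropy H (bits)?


Probabilities: [17/122, 54/122, 51/122] ≈ [0.1393, 0.4426, 0.418]
H = -((17/122)·log₂(17/122) + (54/122)·log₂(54/122) + (51/122)·log₂(51/122))
  = 1.4427 bits

1.4427 bits


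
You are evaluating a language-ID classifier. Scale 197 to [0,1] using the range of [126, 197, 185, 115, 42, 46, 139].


min=42, max=197
(197-42)/(197-42) = 155/155 = 1.0

1.0


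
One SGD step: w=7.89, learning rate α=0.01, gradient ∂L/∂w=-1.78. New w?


w_new = w - α·∇
= 7.89 - 0.01·-1.78
= 7.89 + 0.0178
= 7.9078

7.9078


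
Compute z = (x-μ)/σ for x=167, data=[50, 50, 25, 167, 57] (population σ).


μ = 69.8, σ = 49.8052
z = (167 - 69.8)/49.8052 = 1.9516

1.9516


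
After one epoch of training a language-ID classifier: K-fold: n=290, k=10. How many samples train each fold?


Fold size = 290/10 = 29
Training per fold = 290 - 29 = 261

261


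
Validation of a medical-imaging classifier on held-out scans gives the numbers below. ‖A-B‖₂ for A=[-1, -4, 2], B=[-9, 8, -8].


d = √((-1+ 9)² + (-4-8)² + (2+ 8)²)
  = √(64 + 144 + 100)
  = √308 = 17.5499

17.5499


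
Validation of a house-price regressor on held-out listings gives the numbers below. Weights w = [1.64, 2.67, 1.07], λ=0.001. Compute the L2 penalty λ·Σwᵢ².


‖w‖₂² = (1.64)² + (2.67)² + (1.07)²
     = 2.6896 + 7.1289 + 1.1449
     = 10.9634
λ·‖w‖₂² = 0.001·10.9634 = 0.010963

0.010963


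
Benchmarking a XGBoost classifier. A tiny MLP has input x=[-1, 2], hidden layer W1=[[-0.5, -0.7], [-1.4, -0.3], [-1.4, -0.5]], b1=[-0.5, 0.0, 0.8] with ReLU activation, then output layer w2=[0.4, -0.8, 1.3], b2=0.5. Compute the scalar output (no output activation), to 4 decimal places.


z1[0] = (-0.5)·(-1) + (-0.7)·(2) - 0.5 = -1.4
z1[1] = (-1.4)·(-1) + (-0.3)·(2) + 0.0 = 0.8
z1[2] = (-1.4)·(-1) + (-0.5)·(2) + 0.8 = 1.2
h = ReLU(z1) = [0.0, 0.8, 1.2]
output = (0.4)·(0.0) + (-0.8)·(0.8) + (1.3)·(1.2) + 0.5 = 1.42

1.42


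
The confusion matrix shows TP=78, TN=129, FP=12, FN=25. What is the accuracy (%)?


Accuracy = (TP+TN)/(TP+TN+FP+FN)
= (78+129)/(244)
= 207/244 = 84.84%

84.84%


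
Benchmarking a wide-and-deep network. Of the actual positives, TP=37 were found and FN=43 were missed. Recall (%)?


Recall = TP/(TP+FN)
= 37/(37+43)
= 37/80 = 46.25%

46.25%


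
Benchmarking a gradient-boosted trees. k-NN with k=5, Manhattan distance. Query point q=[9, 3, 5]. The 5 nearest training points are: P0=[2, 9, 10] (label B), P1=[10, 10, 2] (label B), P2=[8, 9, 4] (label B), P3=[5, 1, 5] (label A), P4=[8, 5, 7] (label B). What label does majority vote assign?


d(q,P0) = 18  (label B)
d(q,P1) = 11  (label B)
d(q,P2) = 8  (label B)
d(q,P3) = 6  (label A)
d(q,P4) = 5  (label B)
Votes: A=1, B=4
Majority → B

B


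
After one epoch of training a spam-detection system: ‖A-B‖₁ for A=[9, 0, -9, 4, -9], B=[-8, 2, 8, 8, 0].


d = |9+ 8| + |0-2| + |-9-8| + |4-8| + |-9-0|
  = 17 + 2 + 17 + 4 + 9
  = 49

49


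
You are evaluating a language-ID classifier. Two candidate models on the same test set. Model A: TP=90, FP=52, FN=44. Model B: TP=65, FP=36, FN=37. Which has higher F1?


Model A: P=90/142=0.6338, R=90/134=0.6716, F1=2PR/(P+R)=2TP/(2TP+FP+FN)=180/276=0.6522
Model B: P=65/101=0.6436, R=65/102=0.6373, F1=2PR/(P+R)=2TP/(2TP+FP+FN)=130/203=0.6404
0.6522 > 0.6404 → Model A

Model A


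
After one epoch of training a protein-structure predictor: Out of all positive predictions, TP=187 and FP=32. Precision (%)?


Precision = TP/(TP+FP)
= 187/(187+32)
= 187/219 = 85.39%

85.39%


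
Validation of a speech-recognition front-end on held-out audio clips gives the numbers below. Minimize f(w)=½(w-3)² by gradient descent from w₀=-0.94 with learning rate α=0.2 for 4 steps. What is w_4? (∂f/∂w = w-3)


step 1: grad = -0.94-3 = -3.94; w = -0.94 - 0.2·(-3.94) = -0.152
step 2: grad = -0.152-3 = -3.152; w = -0.152 - 0.2·(-3.152) = 0.4784
step 3: grad = 0.4784-3 = -2.5216; w = 0.4784 - 0.2·(-2.5216) = 0.98272
step 4: grad = 0.98272-3 = -2.01728; w = 0.98272 - 0.2·(-2.01728) = 1.386176

1.386176


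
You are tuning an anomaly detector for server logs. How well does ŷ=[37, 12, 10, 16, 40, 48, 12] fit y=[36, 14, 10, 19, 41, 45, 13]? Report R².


ȳ = 25.4286
SS_res = Σ(y-ŷ)² = 25
SS_tot = Σ(y-ȳ)² = 1301.71
R² = 1 - SS_res/SS_tot = 1 - 0.0192 = 0.9808

0.9808


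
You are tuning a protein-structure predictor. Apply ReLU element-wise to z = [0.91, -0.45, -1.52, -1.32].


ReLU(0.91) = max(0, 0.91) = 0.91
ReLU(-0.45) = max(0, -0.45) = 0.0
ReLU(-1.52) = max(0, -1.52) = 0.0
ReLU(-1.32) = max(0, -1.32) = 0.0
result = [0.91, 0.0, 0.0, 0.0]

[0.91, 0.0, 0.0, 0.0]


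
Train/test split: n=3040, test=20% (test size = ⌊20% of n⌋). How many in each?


Test = ⌊3040·20/100⌋ = 608
Train = 3040 - 608 = 2432

Train: 2432, Test: 608


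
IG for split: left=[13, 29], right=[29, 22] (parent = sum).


Parent = [42, 51], H_parent = 0.9932
H_left = 0.8926 (n=42), H_right = 0.9864 (n=51)
H_children = (42/93)·0.8926 + (51/93)·0.9864 = 0.944
IG = 0.9932 - 0.944 = 0.0492

0.0492


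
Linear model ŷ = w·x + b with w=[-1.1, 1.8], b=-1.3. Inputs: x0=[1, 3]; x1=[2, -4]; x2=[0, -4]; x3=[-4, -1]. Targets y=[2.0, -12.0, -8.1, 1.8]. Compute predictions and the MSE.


ŷ0 = (-1.1)·(1) + (1.8)·(3) - 1.3 = 3.0
ŷ1 = (-1.1)·(2) + (1.8)·(-4) - 1.3 = -10.7
ŷ2 = (-1.1)·(0) + (1.8)·(-4) - 1.3 = -8.5
ŷ3 = (-1.1)·(-4) + (1.8)·(-1) - 1.3 = 1.3
errors² = [1.0, 1.69, 0.16, 0.25]
MSE = 3.1000/4 = 0.775

0.775


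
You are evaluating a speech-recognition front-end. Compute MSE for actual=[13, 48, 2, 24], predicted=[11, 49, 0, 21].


Squared errors: (13-11)²=4, (48-49)²=1, (2-0)²=4, (24-21)²=9
Sum = 18
MSE = 18/4 = 9/2

9/2


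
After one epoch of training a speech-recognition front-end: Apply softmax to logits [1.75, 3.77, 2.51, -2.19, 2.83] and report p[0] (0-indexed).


Exponentials: e^1.75=5.7546, e^3.77=43.3801, e^2.51=12.3049, e^-2.19=0.1119, e^2.83=16.9455
Sum = 78.497
Softmax = [0.0733, 0.5526, 0.1568, 0.0014, 0.2159]
p[0] = 5.7546/78.497 = 0.0733

0.0733


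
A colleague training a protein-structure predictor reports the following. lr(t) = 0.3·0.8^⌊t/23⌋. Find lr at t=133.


n_drops = ⌊133/23⌋ = 5
lr = 0.3·0.8^5 = 0.3·0.32768 = 0.098304

0.098304


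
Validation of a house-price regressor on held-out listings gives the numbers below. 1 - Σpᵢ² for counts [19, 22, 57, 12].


Probabilities: [19/110, 22/110, 57/110, 12/110] ≈ [0.1727, 0.2, 0.5182, 0.1091]
Σpᵢ² = (361 + 484 + 3249 + 144)/110² = 4238/12100
Gini = 1 - Σpᵢ² = 1 - 4238/12100 = 0.6498

0.6498


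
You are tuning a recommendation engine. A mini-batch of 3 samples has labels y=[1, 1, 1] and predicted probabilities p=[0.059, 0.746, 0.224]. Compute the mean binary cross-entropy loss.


L[0] = -ln(0.059) = 2.8302
L[1] = -ln(0.746) = 0.293
L[2] = -ln(0.224) = 1.4961
mean = (2.8302 + 0.293 + 1.4961)/3 = 1.5398

1.5398


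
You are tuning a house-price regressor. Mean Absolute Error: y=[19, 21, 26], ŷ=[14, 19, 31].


Absolute errors: |19-14|=5, |21-19|=2, |26-31|=5
Sum = 12
MAE = 12/3 = 4

4


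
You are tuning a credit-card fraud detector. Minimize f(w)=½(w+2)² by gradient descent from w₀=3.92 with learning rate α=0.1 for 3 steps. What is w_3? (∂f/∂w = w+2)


step 1: grad = 3.92+2 = 5.92; w = 3.92 - 0.1·(5.92) = 3.328
step 2: grad = 3.328+2 = 5.328; w = 3.328 - 0.1·(5.328) = 2.7952
step 3: grad = 2.7952+2 = 4.7952; w = 2.7952 - 0.1·(4.7952) = 2.31568

2.31568


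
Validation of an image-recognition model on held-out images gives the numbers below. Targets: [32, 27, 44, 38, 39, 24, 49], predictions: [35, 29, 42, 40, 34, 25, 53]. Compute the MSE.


Squared errors: (32-35)²=9, (27-29)²=4, (44-42)²=4, (38-40)²=4, (39-34)²=25, (24-25)²=1, (49-53)²=16
Sum = 63
MSE = 63/7 = 9

9


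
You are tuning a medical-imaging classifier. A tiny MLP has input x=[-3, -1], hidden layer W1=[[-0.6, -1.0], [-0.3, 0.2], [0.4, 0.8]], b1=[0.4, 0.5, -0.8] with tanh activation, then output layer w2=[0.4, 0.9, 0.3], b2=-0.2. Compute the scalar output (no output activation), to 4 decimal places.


z1[0] = (-0.6)·(-3) + (-1.0)·(-1) + 0.4 = 3.2
z1[1] = (-0.3)·(-3) + (0.2)·(-1) + 0.5 = 1.2
z1[2] = (0.4)·(-3) + (0.8)·(-1) - 0.8 = -2.8
h = tanh(z1) = [0.9967, 0.8337, -0.9926]
output = (0.4)·(0.9967) + (0.9)·(0.8337) + (0.3)·(-0.9926) - 0.2 = 0.6512

0.6512


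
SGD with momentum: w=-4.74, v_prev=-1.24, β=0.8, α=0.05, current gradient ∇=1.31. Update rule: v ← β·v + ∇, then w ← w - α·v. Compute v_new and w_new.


v_new = 0.8·-1.24 + 1.31 = -0.992 + 1.31 = 0.318
w_new = -4.74 - 0.05·0.318 = -4.74 - 0.0159 = -4.7559

v_new=0.318, w_new=-4.7559


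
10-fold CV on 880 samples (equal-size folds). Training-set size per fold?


Fold size = 880/10 = 88
Training per fold = 880 - 88 = 792

792


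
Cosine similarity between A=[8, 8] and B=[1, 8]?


A·B = 8·1 + 8·8 = 72
‖A‖ = √128 = 11.3137, ‖B‖ = √65 = 8.0623
cos = 72/(√128·√65) = 72/√8320 = 0.7894

0.7894


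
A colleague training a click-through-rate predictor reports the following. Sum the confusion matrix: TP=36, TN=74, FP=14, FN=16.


Total = TP + TN + FP + FN
= 36 + 74 + 14 + 16
= 140
(Predicted positive: 50, predicted negative: 90)

140


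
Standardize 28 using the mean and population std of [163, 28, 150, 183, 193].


μ = 143.4, σ = 59.6208
z = (28 - 143.4)/59.6208 = -1.9356

-1.9356


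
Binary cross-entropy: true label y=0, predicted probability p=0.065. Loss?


BCE = -[y·ln(p) + (1-y)·ln(1-p)]
= -0 - 1·ln(1-0.065)
= -ln(0.935) = 0.0672

0.0672


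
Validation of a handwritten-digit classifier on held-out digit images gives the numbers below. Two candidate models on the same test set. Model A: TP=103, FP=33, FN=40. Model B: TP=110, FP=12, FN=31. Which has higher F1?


Model A: P=103/136=0.7574, R=103/143=0.7203, F1=2PR/(P+R)=2TP/(2TP+FP+FN)=206/279=0.7384
Model B: P=110/122=0.9016, R=110/141=0.7801, F1=2PR/(P+R)=2TP/(2TP+FP+FN)=220/263=0.8365
0.7384 < 0.8365 → Model B

Model B


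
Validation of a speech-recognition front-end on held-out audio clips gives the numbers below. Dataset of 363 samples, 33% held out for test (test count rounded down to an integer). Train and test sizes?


Test = ⌊363·33/100⌋ = 119
Train = 363 - 119 = 244

Train: 244, Test: 119


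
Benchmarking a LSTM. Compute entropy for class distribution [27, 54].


Probabilities: [27/81, 54/81] ≈ [0.3333, 0.6667]
H = -((27/81)·log₂(27/81) + (54/81)·log₂(54/81))
  = 0.9183 bits

0.9183 bits


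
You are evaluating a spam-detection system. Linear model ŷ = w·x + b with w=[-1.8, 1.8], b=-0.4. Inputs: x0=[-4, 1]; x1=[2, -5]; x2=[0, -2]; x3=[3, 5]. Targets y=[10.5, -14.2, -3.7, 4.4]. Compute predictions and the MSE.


ŷ0 = (-1.8)·(-4) + (1.8)·(1) - 0.4 = 8.6
ŷ1 = (-1.8)·(2) + (1.8)·(-5) - 0.4 = -13.0
ŷ2 = (-1.8)·(0) + (1.8)·(-2) - 0.4 = -4.0
ŷ3 = (-1.8)·(3) + (1.8)·(5) - 0.4 = 3.2
errors² = [3.61, 1.44, 0.09, 1.44]
MSE = 6.5800/4 = 1.645

1.645


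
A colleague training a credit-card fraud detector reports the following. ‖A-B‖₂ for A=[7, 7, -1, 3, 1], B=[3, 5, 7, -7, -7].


d = √((7-3)² + (7-5)² + (-1-7)² + (3+ 7)² + (1+ 7)²)
  = √(16 + 4 + 64 + 100 + 64)
  = √248 = 15.748

15.748


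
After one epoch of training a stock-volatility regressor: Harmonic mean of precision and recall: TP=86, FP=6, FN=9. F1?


Precision = 86/92 = 0.9348
Recall = 86/95 = 0.9053
F1 = 2·P·R/(P+R) = 2·TP/(2·TP+FP+FN) = 172/(172+6+9) = 172/187 = 0.9198

0.9198


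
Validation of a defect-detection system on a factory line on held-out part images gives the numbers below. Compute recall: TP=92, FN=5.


Recall = TP/(TP+FN)
= 92/(92+5)
= 92/97 = 94.85%

94.85%


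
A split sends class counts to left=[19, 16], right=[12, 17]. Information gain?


Parent = [31, 33], H_parent = 0.9993
H_left = 0.9947 (n=35), H_right = 0.9784 (n=29)
H_children = (35/64)·0.9947 + (29/64)·0.9784 = 0.9873
IG = 0.9993 - 0.9873 = 0.012

0.012


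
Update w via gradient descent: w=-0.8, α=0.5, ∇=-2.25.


w_new = w - α·∇
= -0.8 - 0.5·-2.25
= -0.8 + 1.125
= 0.325

0.325


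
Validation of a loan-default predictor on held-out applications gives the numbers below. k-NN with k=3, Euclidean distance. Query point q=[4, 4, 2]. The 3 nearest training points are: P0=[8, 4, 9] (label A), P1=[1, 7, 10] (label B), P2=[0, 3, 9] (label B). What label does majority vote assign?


d(q,P0) = 8.0623  (label A)
d(q,P1) = 9.0554  (label B)
d(q,P2) = 8.124  (label B)
Votes: A=1, B=2
Majority → B

B


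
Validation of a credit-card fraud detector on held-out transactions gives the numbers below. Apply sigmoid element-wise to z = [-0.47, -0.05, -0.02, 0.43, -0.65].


σ(-0.47) = 1/(1+e^0.47) = 0.3846
σ(-0.05) = 1/(1+e^0.05) = 0.4875
σ(-0.02) = 1/(1+e^0.02) = 0.495
σ(0.43) = 1/(1+e^-0.43) = 0.6059
σ(-0.65) = 1/(1+e^0.65) = 0.343
result = [0.3846, 0.4875, 0.495, 0.6059, 0.343]

[0.3846, 0.4875, 0.495, 0.6059, 0.343]


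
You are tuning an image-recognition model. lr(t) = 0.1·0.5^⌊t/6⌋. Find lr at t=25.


n_drops = ⌊25/6⌋ = 4
lr = 0.1·0.5^4 = 0.1·0.0625 = 0.00625

0.00625


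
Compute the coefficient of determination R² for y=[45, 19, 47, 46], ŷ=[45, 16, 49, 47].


ȳ = 39.25
SS_res = Σ(y-ŷ)² = 14
SS_tot = Σ(y-ȳ)² = 548.75
R² = 1 - SS_res/SS_tot = 1 - 0.0255 = 0.9745

0.9745


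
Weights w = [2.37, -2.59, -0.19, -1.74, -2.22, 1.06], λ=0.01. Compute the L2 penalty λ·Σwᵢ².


‖w‖₂² = (2.37)² + (-2.59)² + (-0.19)² + (-1.74)² + (-2.22)² + (1.06)²
     = 5.6169 + 6.7081 + 0.0361 + 3.0276 + 4.9284 + 1.1236
     = 21.4407
λ·‖w‖₂² = 0.01·21.4407 = 0.214407

0.214407


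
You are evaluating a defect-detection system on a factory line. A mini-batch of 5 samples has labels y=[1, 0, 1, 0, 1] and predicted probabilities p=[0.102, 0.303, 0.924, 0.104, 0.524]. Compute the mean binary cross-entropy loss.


L[0] = -ln(0.102) = 2.2828
L[1] = -ln(1-0.303) = -ln(0.697) = 0.361
L[2] = -ln(0.924) = 0.079
L[3] = -ln(1-0.104) = -ln(0.896) = 0.1098
L[4] = -ln(0.524) = 0.6463
mean = (2.2828 + 0.361 + 0.079 + 0.1098 + 0.6463)/5 = 0.6958

0.6958


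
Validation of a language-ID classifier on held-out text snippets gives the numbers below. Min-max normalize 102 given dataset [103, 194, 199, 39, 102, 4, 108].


min=4, max=199
(102-4)/(199-4) = 98/195 = 0.5026

0.5026


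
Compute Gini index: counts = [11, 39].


Probabilities: [11/50, 39/50] ≈ [0.22, 0.78]
Σpᵢ² = (121 + 1521)/50² = 1642/2500
Gini = 1 - Σpᵢ² = 1 - 1642/2500 = 0.3432

0.3432


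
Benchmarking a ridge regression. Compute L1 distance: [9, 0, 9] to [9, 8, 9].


d = |9-9| + |0-8| + |9-9|
  = 0 + 8 + 0
  = 8

8


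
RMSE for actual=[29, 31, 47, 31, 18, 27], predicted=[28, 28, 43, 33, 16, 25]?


MSE = 38/6 = 6.3333
RMSE = √(38/6) = 2.5166

2.5166


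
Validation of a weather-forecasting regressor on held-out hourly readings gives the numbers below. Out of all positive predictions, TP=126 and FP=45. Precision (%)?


Precision = TP/(TP+FP)
= 126/(126+45)
= 126/171 = 73.68%

73.68%


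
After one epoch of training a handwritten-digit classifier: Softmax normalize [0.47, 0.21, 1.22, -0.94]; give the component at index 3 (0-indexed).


Exponentials: e^0.47=1.6, e^0.21=1.2337, e^1.22=3.3872, e^-0.94=0.3906
Sum = 6.6115
Softmax = [0.242, 0.1866, 0.5123, 0.0591]
p[3] = 0.3906/6.6115 = 0.0591

0.0591


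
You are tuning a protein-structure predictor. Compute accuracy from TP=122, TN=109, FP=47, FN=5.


Accuracy = (TP+TN)/(TP+TN+FP+FN)
= (122+109)/(283)
= 231/283 = 81.63%

81.63%


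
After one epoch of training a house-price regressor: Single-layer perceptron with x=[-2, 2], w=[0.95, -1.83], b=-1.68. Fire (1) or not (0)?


z = (-2)·(0.95) + (2)·(-1.83) - 1.68
  = -7.24
step(z) = 0 (z<0)

0


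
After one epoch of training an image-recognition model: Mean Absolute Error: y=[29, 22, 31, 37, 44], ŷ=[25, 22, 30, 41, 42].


Absolute errors: |29-25|=4, |22-22|=0, |31-30|=1, |37-41|=4, |44-42|=2
Sum = 11
MAE = 11/5 = 11/5

11/5


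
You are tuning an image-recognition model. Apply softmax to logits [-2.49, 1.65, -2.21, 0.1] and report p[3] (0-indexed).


Exponentials: e^-2.49=0.0829, e^1.65=5.207, e^-2.21=0.1097, e^0.1=1.1052
Sum = 6.5048
Softmax = [0.0127, 0.8005, 0.0169, 0.1699]
p[3] = 1.1052/6.5048 = 0.1699

0.1699


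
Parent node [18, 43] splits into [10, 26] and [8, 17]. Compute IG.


Parent = [18, 43], H_parent = 0.8752
H_left = 0.8524 (n=36), H_right = 0.9044 (n=25)
H_children = (36/61)·0.8524 + (25/61)·0.9044 = 0.8737
IG = 0.8752 - 0.8737 = 0.0015

0.0015


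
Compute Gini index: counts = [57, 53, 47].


Probabilities: [57/157, 53/157, 47/157] ≈ [0.3631, 0.3376, 0.2994]
Σpᵢ² = (3249 + 2809 + 2209)/157² = 8267/24649
Gini = 1 - Σpᵢ² = 1 - 8267/24649 = 0.6646

0.6646


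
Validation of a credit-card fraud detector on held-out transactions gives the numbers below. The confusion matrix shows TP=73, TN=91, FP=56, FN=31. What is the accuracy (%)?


Accuracy = (TP+TN)/(TP+TN+FP+FN)
= (73+91)/(251)
= 164/251 = 65.34%

65.34%


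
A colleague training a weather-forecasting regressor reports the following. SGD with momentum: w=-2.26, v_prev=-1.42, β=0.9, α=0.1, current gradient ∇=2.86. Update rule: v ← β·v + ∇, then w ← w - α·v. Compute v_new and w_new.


v_new = 0.9·-1.42 + 2.86 = -1.278 + 2.86 = 1.582
w_new = -2.26 - 0.1·1.582 = -2.26 - 0.1582 = -2.4182

v_new=1.582, w_new=-2.4182


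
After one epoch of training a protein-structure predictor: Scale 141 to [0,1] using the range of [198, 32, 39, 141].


min=32, max=198
(141-32)/(198-32) = 109/166 = 0.6566

0.6566


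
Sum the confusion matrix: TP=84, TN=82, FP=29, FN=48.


Total = TP + TN + FP + FN
= 84 + 82 + 29 + 48
= 243
(Predicted positive: 113, predicted negative: 130)

243


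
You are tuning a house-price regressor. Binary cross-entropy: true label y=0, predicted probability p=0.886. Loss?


BCE = -[y·ln(p) + (1-y)·ln(1-p)]
= -0 - 1·ln(1-0.886)
= -ln(0.114) = 2.1716

2.1716


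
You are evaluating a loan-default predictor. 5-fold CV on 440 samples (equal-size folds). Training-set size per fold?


Fold size = 440/5 = 88
Training per fold = 440 - 88 = 352

352


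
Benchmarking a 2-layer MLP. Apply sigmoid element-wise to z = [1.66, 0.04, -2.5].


σ(1.66) = 1/(1+e^-1.66) = 0.8402
σ(0.04) = 1/(1+e^-0.04) = 0.51
σ(-2.5) = 1/(1+e^2.5) = 0.0759
result = [0.8402, 0.51, 0.0759]

[0.8402, 0.51, 0.0759]


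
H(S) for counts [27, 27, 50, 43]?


Probabilities: [27/147, 27/147, 50/147, 43/147] ≈ [0.1837, 0.1837, 0.3401, 0.2925]
H = -((27/147)·log₂(27/147) + (27/147)·log₂(27/147) + (50/147)·log₂(50/147) + (43/147)·log₂(43/147))
  = 1.946 bits

1.946 bits


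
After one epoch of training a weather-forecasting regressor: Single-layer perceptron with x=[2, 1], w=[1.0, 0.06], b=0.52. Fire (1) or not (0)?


z = (2)·(1.0) + (1)·(0.06) + 0.52
  = 2.58
step(z) = 1 (z≥0)

1


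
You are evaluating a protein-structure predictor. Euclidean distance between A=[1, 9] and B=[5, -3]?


d = √((1-5)² + (9+ 3)²)
  = √(16 + 144)
  = √160 = 12.6491

12.6491


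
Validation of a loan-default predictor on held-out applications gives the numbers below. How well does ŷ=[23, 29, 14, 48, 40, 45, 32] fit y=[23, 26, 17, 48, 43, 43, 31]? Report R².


ȳ = 33
SS_res = Σ(y-ŷ)² = 32
SS_tot = Σ(y-ȳ)² = 834
R² = 1 - SS_res/SS_tot = 1 - 0.0384 = 0.9616

0.9616


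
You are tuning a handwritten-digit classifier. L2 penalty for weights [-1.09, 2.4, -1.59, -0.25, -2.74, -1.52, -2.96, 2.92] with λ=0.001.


‖w‖₂² = (-1.09)² + (2.4)² + (-1.59)² + (-0.25)² + (-2.74)² + (-1.52)² + (-2.96)² + (2.92)²
     = 1.1881 + 5.76 + 2.5281 + 0.0625 + 7.5076 + 2.3104 + 8.7616 + 8.5264
     = 36.6447
λ·‖w‖₂² = 0.001·36.6447 = 0.036645

0.036645


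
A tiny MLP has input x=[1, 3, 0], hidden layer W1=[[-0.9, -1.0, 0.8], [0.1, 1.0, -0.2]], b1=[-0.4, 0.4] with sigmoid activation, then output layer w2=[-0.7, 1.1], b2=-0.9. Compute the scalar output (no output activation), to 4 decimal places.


z1[0] = (-0.9)·(1) + (-1.0)·(3) + (0.8)·(0) - 0.4 = -4.3
z1[1] = (0.1)·(1) + (1.0)·(3) + (-0.2)·(0) + 0.4 = 3.5
h = sigmoid(z1) = [0.0134, 0.9707]
output = (-0.7)·(0.0134) + (1.1)·(0.9707) - 0.9 = 0.1584

0.1584


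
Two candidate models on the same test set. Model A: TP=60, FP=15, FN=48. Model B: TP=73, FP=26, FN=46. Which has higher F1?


Model A: P=60/75=0.8, R=60/108=0.5556, F1=2PR/(P+R)=2TP/(2TP+FP+FN)=120/183=0.6557
Model B: P=73/99=0.7374, R=73/119=0.6134, F1=2PR/(P+R)=2TP/(2TP+FP+FN)=146/218=0.6697
0.6557 < 0.6697 → Model B

Model B


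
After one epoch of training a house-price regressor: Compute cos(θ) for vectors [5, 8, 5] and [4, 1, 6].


A·B = 5·4 + 8·1 + 5·6 = 58
‖A‖ = √114 = 10.6771, ‖B‖ = √53 = 7.2801
cos = 58/(√114·√53) = 58/√6042 = 0.7462

0.7462


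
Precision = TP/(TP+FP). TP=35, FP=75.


Precision = TP/(TP+FP)
= 35/(35+75)
= 35/110 = 31.82%

31.82%


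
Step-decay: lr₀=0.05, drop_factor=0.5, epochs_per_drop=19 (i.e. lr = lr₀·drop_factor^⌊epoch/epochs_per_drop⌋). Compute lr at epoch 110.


n_drops = ⌊110/19⌋ = 5
lr = 0.05·0.5^5 = 0.05·0.03125 = 0.0015625

0.0015625


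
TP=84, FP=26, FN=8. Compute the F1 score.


Precision = 84/110 = 0.7636
Recall = 84/92 = 0.913
F1 = 2·P·R/(P+R) = 2·TP/(2·TP+FP+FN) = 168/(168+26+8) = 168/202 = 0.8317

0.8317


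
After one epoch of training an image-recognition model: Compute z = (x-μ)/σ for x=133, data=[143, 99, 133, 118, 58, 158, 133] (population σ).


μ = 120.2857, σ = 30.7046
z = (133 - 120.2857)/30.7046 = 0.4141

0.4141


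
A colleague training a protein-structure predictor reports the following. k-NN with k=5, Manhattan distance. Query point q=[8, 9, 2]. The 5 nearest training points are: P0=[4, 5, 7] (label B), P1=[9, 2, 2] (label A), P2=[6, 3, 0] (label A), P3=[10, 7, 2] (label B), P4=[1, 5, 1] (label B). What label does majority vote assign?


d(q,P0) = 13  (label B)
d(q,P1) = 8  (label A)
d(q,P2) = 10  (label A)
d(q,P3) = 4  (label B)
d(q,P4) = 12  (label B)
Votes: A=2, B=3
Majority → B

B


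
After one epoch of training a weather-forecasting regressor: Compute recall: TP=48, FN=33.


Recall = TP/(TP+FN)
= 48/(48+33)
= 48/81 = 59.26%

59.26%


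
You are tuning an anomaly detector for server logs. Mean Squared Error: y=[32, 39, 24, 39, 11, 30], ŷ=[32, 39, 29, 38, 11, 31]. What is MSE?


Squared errors: (32-32)²=0, (39-39)²=0, (24-29)²=25, (39-38)²=1, (11-11)²=0, (30-31)²=1
Sum = 27
MSE = 27/6 = 9/2

9/2


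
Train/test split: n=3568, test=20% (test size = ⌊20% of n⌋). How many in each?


Test = ⌊3568·20/100⌋ = 713
Train = 3568 - 713 = 2855

Train: 2855, Test: 713


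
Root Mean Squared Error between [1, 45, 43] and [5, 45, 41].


MSE = 20/3 = 6.6667
RMSE = √(20/3) = 2.582

2.582


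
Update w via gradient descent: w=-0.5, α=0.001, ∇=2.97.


w_new = w - α·∇
= -0.5 - 0.001·2.97
= -0.5 - 0.00297
= -0.50297

-0.50297


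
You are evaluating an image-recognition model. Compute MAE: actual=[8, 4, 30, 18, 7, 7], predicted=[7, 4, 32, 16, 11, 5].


Absolute errors: |8-7|=1, |4-4|=0, |30-32|=2, |18-16|=2, |7-11|=4, |7-5|=2
Sum = 11
MAE = 11/6 = 11/6

11/6


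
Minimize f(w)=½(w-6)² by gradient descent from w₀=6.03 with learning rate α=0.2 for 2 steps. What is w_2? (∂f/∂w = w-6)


step 1: grad = 6.03-6 = 0.03; w = 6.03 - 0.2·(0.03) = 6.024
step 2: grad = 6.024-6 = 0.024; w = 6.024 - 0.2·(0.024) = 6.0192

6.0192


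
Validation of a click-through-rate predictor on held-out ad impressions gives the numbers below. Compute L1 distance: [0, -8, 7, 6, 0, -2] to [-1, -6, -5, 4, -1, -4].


d = |0+ 1| + |-8+ 6| + |7+ 5| + |6-4| + |0+ 1| + |-2+ 4|
  = 1 + 2 + 12 + 2 + 1 + 2
  = 20

20


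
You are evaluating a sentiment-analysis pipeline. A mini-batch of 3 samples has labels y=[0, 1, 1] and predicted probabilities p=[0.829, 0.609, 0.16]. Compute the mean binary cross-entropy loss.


L[0] = -ln(1-0.829) = -ln(0.171) = 1.7661
L[1] = -ln(0.609) = 0.4959
L[2] = -ln(0.16) = 1.8326
mean = (1.7661 + 0.4959 + 1.8326)/3 = 1.3649

1.3649


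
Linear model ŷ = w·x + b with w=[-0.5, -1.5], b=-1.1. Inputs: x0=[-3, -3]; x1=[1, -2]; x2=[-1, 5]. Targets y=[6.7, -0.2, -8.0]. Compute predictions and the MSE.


ŷ0 = (-0.5)·(-3) + (-1.5)·(-3) - 1.1 = 4.9
ŷ1 = (-0.5)·(1) + (-1.5)·(-2) - 1.1 = 1.4
ŷ2 = (-0.5)·(-1) + (-1.5)·(5) - 1.1 = -8.1
errors² = [3.24, 2.56, 0.01]
MSE = 5.8100/3 = 1.9367

1.9367


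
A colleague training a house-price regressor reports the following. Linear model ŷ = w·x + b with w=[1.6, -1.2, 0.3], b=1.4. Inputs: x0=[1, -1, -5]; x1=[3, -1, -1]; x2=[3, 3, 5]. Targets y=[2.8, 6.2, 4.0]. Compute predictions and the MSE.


ŷ0 = (1.6)·(1) + (-1.2)·(-1) + (0.3)·(-5) + 1.4 = 2.7
ŷ1 = (1.6)·(3) + (-1.2)·(-1) + (0.3)·(-1) + 1.4 = 7.1
ŷ2 = (1.6)·(3) + (-1.2)·(3) + (0.3)·(5) + 1.4 = 4.1
errors² = [0.01, 0.81, 0.01]
MSE = 0.8300/3 = 0.2767

0.2767


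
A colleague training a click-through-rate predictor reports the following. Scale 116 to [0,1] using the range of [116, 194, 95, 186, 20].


min=20, max=194
(116-20)/(194-20) = 96/174 = 0.5517

0.5517


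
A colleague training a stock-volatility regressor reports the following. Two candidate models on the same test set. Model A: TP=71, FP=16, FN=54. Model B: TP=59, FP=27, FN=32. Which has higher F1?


Model A: P=71/87=0.8161, R=71/125=0.568, F1=2PR/(P+R)=2TP/(2TP+FP+FN)=142/212=0.6698
Model B: P=59/86=0.686, R=59/91=0.6484, F1=2PR/(P+R)=2TP/(2TP+FP+FN)=118/177=0.6667
0.6698 > 0.6667 → Model A

Model A


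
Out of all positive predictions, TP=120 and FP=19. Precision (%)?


Precision = TP/(TP+FP)
= 120/(120+19)
= 120/139 = 86.33%

86.33%


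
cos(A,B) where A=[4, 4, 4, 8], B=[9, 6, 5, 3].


A·B = 4·9 + 4·6 + 4·5 + 8·3 = 104
‖A‖ = √112 = 10.583, ‖B‖ = √151 = 12.2882
cos = 104/(√112·√151) = 104/√16912 = 0.7997

0.7997
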